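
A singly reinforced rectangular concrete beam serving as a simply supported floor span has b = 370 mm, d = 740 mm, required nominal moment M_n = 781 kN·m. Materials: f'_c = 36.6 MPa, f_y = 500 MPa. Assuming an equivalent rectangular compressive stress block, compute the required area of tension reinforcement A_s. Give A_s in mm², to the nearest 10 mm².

With M_n = 0.85 f'_c a b (d − a/2), solve the quadratic for a:
a = d − √(d² − 2M_n/(0.85 f'_c b)) = 740 − √(740² − 2 × 781×10⁶/(0.85 × 36.6 × 370)) = 98.21 mm.
A_s = 0.85 f'_c a b / f_y = 0.85 × 36.6 × 98.21 × 370 / 500 = 2260.9 mm².

A_s ≈ 2260 mm²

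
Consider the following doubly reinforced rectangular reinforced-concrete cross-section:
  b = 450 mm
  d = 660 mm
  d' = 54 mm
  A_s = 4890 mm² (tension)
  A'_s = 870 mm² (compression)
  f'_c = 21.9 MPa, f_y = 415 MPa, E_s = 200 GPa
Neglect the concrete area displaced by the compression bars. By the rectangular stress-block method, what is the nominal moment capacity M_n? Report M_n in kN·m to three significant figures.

Assume both tension and compression steel yield.
Net tension couple steel: A_s − A'_s = 4020 mm².
a = (A_s − A'_s) f_y / (0.85 f'_c b) = 1668300/(0.85 × 21.9 × 450) = 199.16 mm.
c = a/β₁ = 199.16/0.85 = 234.31 mm; ε'_s = 0.003(c − d')/c = 0.0023 ≥ f_y/E_s = 0.0021, so compression steel does yield.
M_n = (A_s − A'_s) f_y (d − a/2) + A'_s f_y (d − d') = [1668300 × (660 − 99.58) + 361050 × (660 − 54)] × 10⁻⁶ = 934.95 + 218.80 = 1153.75 kN·m.

M_n ≈ 1150 kN·m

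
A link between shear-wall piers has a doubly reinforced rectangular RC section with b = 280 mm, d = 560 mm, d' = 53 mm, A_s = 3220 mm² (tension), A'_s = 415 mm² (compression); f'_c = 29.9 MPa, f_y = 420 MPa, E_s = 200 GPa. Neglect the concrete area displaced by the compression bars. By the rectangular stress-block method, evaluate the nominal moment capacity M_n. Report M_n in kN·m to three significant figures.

Assume both tension and compression steel yield.
Net tension couple steel: A_s − A'_s = 2805 mm².
a = (A_s − A'_s) f_y / (0.85 f'_c b) = 1178100/(0.85 × 29.9 × 280) = 165.55 mm.
c = a/β₁ = 165.55/0.836 = 198.03 mm; ε'_s = 0.003(c − d')/c = 0.0022 ≥ f_y/E_s = 0.0021, so compression steel does yield.
M_n = (A_s − A'_s) f_y (d − a/2) + A'_s f_y (d − d') = [1178100 × (560 − 82.775) + 174300 × (560 − 53)] × 10⁻⁶ = 562.22 + 88.37 = 650.59 kN·m.

M_n ≈ 651 kN·m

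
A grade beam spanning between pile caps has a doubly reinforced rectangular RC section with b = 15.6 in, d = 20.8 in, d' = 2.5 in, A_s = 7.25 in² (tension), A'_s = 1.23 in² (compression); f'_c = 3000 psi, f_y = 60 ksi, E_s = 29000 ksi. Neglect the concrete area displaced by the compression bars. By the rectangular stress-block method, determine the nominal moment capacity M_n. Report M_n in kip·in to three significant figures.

M_n ≈ 7220 kip·in

Assume both steels yield.
a = (A_s − A'_s) f_y/(0.85 f'_c b) = (7.25 − 1.23) × 60/(0.85 × 3 × 15.6) = 9.080 in.
c = a/β₁ = 9.080/0.85 = 10.682 in; ε'_s = 0.003(c − d')/c = 0.0023 ≥ ε_y = 0.0021, so the compression steel yields.
M_n = (A_s − A'_s) f_y (d − a/2) + A'_s f_y (d − d') = 361.2 × (20.8 − 4.54) + 73.8 × (20.8 − 2.5) = 5873.1 + 1350.5 = 7223.6 kip·in.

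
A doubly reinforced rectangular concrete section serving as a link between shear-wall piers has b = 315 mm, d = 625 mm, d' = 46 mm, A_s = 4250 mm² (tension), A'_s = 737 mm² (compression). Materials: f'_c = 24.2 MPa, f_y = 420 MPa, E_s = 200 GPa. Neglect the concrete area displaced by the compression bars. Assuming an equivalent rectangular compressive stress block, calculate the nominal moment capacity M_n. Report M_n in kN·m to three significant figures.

Assume both tension and compression steel yield.
Net tension couple steel: A_s − A'_s = 3513 mm².
a = (A_s − A'_s) f_y / (0.85 f'_c b) = 1475460/(0.85 × 24.2 × 315) = 227.71 mm.
c = a/β₁ = 227.71/0.85 = 267.89 mm; ε'_s = 0.003(c − d')/c = 0.0025 ≥ f_y/E_s = 0.0021, so compression steel does yield.
M_n = (A_s − A'_s) f_y (d − a/2) + A'_s f_y (d − d') = [1475460 × (625 − 113.855) + 309540 × (625 − 46)] × 10⁻⁶ = 754.17 + 179.22 = 933.39 kN·m.

M_n ≈ 933 kN·m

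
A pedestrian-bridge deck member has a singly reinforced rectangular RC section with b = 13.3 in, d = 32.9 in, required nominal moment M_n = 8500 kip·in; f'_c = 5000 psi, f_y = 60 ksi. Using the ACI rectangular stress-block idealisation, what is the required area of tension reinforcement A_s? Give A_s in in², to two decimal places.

A_s ≈ 4.66 in²

From M_n = 0.85 f'_c a b (d − a/2):
a = d − √(d² − 2M_n/(0.85 f'_c b)) = 32.9 − √(32.9² − 2 × 8500/(0.85 × 5 × 13.3)) = 4.942 in.
A_s = 0.85 f'_c a b / f_y = 0.85 × 5 × 4.942 × 13.3 / 60 = 4.656 in².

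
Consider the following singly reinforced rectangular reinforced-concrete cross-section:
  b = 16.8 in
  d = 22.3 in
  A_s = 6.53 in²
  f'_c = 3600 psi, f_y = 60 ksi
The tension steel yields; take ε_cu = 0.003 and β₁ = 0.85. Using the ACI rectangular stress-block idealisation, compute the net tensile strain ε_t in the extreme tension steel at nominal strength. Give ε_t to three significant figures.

a = A_s f_y/(0.85 f'_c b) = 7.621 in.
β₁ = 0.85, so c = a/β₁ = 7.621/0.85 = 8.966 in.
From the linear strain diagram with ε_cu = 0.003: ε_t = 0.003 (d − c)/c = 0.003 × (22.3 − 8.966)/8.966 = 0.00446.
ε_t is between 0.004 and 0.005 — transition zone.

ε_t ≈ 0.00446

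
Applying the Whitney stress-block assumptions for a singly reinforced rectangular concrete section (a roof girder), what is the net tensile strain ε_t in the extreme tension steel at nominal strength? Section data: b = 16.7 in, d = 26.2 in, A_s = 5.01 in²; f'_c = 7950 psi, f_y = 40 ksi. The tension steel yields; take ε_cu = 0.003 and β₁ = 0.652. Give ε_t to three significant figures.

a = A_s f_y/(0.85 f'_c b) = 1.776 in.
β₁ = 0.652, so c = a/β₁ = 1.776/0.652 = 2.724 in.
From the linear strain diagram with ε_cu = 0.003: ε_t = 0.003 (d − c)/c = 0.003 × (26.2 − 2.724)/2.724 = 0.0259.
Since ε_t ≥ 0.005, the section is tension-controlled.

ε_t ≈ 0.0259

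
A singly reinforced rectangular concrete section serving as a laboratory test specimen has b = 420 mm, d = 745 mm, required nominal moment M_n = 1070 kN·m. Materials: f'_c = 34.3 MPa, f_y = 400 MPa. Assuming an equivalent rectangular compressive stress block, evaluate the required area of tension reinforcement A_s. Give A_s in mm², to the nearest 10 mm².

A_s ≈ 3930 mm²

With M_n = 0.85 f'_c a b (d − a/2), solve the quadratic for a:
a = d − √(d² − 2M_n/(0.85 f'_c b)) = 745 − √(745² − 2 × 1070×10⁶/(0.85 × 34.3 × 420)) = 128.35 mm.
A_s = 0.85 f'_c a b / f_y = 0.85 × 34.3 × 128.35 × 420 / 400 = 3929.1 mm².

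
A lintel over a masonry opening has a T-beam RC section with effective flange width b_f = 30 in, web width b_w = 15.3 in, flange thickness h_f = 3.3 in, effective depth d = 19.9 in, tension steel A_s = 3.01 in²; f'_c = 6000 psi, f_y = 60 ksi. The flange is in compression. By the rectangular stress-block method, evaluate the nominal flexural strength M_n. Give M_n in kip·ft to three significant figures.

Tension: T = A_s f_y = 3.01 × 60 = 180.6 kips.
Try a within the flange: a = T/(0.85 f'_c b_f) = 180.6/(0.85 × 6 × 30) = 1.180 in.
Since a = 1.180 ≤ h_f = 3.3 in, the stress block lies entirely in the flange; analyse as a rectangular beam of width b_f.
M_n = T(d − a/2) = 180.6 × (19.9 − 0.59) = 3487.4 kip·in.
M_n = 3487.4/12 = 290.62 kip·ft.

M_n ≈ 291 kip·ft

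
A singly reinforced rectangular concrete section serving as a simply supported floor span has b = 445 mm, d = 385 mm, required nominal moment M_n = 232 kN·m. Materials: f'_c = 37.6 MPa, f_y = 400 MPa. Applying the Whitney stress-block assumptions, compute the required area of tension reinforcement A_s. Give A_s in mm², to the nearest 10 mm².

A_s ≈ 1600 mm²

With M_n = 0.85 f'_c a b (d − a/2), solve the quadratic for a:
a = d − √(d² − 2M_n/(0.85 f'_c b)) = 385 − √(385² − 2 × 232×10⁶/(0.85 × 37.6 × 445)) = 45.00 mm.
A_s = 0.85 f'_c a b / f_y = 0.85 × 37.6 × 45.00 × 445 / 400 = 1600.0 mm².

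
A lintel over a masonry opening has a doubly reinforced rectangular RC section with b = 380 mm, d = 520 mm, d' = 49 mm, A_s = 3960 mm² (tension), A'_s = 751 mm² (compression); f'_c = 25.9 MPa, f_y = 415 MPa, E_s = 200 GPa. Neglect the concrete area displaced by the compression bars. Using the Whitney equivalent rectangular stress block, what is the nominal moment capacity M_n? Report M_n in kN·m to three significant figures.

Assume both tension and compression steel yield.
Net tension couple steel: A_s − A'_s = 3209 mm².
a = (A_s − A'_s) f_y / (0.85 f'_c b) = 1331735/(0.85 × 25.9 × 380) = 159.19 mm.
c = a/β₁ = 159.19/0.85 = 187.28 mm; ε'_s = 0.003(c − d')/c = 0.0022 ≥ f_y/E_s = 0.0021, so compression steel does yield.
M_n = (A_s − A'_s) f_y (d − a/2) + A'_s f_y (d − d') = [1331735 × (520 − 79.595) + 311665 × (520 − 49)] × 10⁻⁶ = 586.50 + 146.79 = 733.29 kN·m.

M_n ≈ 733 kN·m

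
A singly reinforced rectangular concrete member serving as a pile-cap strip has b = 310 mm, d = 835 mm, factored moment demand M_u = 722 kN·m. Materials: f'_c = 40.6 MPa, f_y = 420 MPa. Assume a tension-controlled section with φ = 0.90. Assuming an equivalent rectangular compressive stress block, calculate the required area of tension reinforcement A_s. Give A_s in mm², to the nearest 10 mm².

M_n = M_u/φ = 722/0.90 = 802.222 kN·m.
With M_n = 0.85 f'_c a b (d − a/2), solve the quadratic for a:
a = d − √(d² − 2M_n/(0.85 f'_c b)) = 835 − √(835² − 2 × 802.222×10⁶/(0.85 × 40.6 × 310)) = 95.24 mm.
A_s = 0.85 f'_c a b / f_y = 0.85 × 40.6 × 95.24 × 310 / 420 = 2425.9 mm².

A_s ≈ 2430 mm²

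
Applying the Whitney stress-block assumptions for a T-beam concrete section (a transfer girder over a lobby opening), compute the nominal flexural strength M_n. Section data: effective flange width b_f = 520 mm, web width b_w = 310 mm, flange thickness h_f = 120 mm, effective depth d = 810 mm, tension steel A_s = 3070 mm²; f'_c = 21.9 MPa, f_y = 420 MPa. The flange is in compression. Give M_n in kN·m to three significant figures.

Tension: T = A_s f_y = 3070 × 420 = 1289400 N.
Try a within the flange: a = T/(0.85 f'_c b_f) = 1289400/(0.85 × 21.9 × 520) = 133.21 mm.
a = 133.21 > h_f = 120 mm: the block extends into the web. Split into flange-overhang and web parts.
C_f = 0.85 f'_c (b_f − b_w) h_f = 0.85 × 21.9 × (520 − 310) × 120 = 469098 N.
Remaining web compression depth: a_w = (T − C_f)/(0.85 f'_c b_w) = (1289400 − 469098)/(0.85 × 21.9 × 310) = 142.15 mm.
M_n = C_f(d − h_f/2) + (T − C_f)(d − a_w/2) = 469098 × (810 − 60) + 820302 × (810 − 71.075) = 351.82 + 606.14 = 957.96 × 10⁶ N·mm.
M_n = 957.96 kN·m.

M_n ≈ 958 kN·m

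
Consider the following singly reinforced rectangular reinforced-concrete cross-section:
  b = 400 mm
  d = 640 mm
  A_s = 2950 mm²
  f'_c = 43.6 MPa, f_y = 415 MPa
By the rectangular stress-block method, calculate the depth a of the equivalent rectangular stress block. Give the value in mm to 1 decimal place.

a ≈ 82.6 mm

T = A_s f_y = 2950 × 415 = 1224250 N = 1224.25 kN.
Setting C = 0.85 f'_c a b equal to T: a = 1224250/(0.85 × 43.6 × 400) = 82.6 mm.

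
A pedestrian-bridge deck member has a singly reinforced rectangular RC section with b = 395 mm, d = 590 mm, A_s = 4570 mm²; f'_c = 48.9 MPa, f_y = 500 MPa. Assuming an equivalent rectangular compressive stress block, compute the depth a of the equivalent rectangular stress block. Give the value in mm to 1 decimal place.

T = A_s f_y = 4570 × 500 = 2285000 N = 2285 kN.
Setting C = 0.85 f'_c a b equal to T: a = 2285000/(0.85 × 48.9 × 395) = 139.2 mm.

a ≈ 139.2 mm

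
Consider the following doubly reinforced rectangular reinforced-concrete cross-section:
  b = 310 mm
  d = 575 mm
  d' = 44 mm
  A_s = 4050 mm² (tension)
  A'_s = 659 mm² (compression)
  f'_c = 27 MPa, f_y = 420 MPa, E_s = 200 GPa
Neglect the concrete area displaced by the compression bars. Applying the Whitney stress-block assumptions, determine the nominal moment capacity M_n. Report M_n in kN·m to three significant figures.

Assume both tension and compression steel yield.
Net tension couple steel: A_s − A'_s = 3391 mm².
a = (A_s − A'_s) f_y / (0.85 f'_c b) = 1424220/(0.85 × 27 × 310) = 200.19 mm.
c = a/β₁ = 200.19/0.85 = 235.52 mm; ε'_s = 0.003(c − d')/c = 0.0024 ≥ f_y/E_s = 0.0021, so compression steel does yield.
M_n = (A_s − A'_s) f_y (d − a/2) + A'_s f_y (d − d') = [1424220 × (575 − 100.095) + 276780 × (575 − 44)] × 10⁻⁶ = 676.37 + 146.97 = 823.34 kN·m.

M_n ≈ 823 kN·m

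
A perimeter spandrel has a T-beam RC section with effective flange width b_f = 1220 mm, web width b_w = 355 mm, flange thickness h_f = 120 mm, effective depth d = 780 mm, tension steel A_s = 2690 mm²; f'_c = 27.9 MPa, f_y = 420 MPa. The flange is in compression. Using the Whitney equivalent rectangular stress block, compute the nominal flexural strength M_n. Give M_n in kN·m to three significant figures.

M_n ≈ 859 kN·m

Tension: T = A_s f_y = 2690 × 420 = 1129800 N.
Try a within the flange: a = T/(0.85 f'_c b_f) = 1129800/(0.85 × 27.9 × 1220) = 39.05 mm.
Since a = 39.05 ≤ h_f = 120 mm, the stress block lies entirely in the flange; analyse as a rectangular beam of width b_f.
M_n = T(d − a/2) = 1129800 × (780 − 19.525) = 859.18 × 10⁶ N·mm.
M_n = 859.18 kN·m.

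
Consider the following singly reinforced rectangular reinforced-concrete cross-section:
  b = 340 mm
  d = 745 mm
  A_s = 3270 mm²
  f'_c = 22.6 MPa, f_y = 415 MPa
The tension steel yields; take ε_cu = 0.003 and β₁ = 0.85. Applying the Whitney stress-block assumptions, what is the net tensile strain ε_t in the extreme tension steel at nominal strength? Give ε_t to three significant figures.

a = A_s f_y/(0.85 f'_c b) = 207.77 mm.
β₁ = 0.85, so c = a/β₁ = 207.77/0.85 = 244.44 mm.
From the linear strain diagram with ε_cu = 0.003: ε_t = 0.003 (d − c)/c = 0.003 × (745 − 244.44)/244.44 = 0.00614.
Since ε_t ≥ 0.005, the section is tension-controlled.

ε_t ≈ 0.00614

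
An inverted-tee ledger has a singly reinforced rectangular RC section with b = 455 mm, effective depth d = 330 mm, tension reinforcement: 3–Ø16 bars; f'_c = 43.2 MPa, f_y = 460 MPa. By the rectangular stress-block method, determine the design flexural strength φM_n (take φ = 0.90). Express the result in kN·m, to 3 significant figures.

A_s = 3 × 201 = 603 mm².
T = A_s f_y = 603 × 460 = 277380 N = 277.38 kN.
From C = T: a = T/(0.85 f'_c b) = 277380/(0.85 × 43.2 × 455) = 16.60 mm.
M_n = T(d − a/2) = 277.38 kN × (330 − 8.3) mm = 89.23 kN·m.
φM_n = 0.90 × 89.23 = 80.31 kN·m.

φM_n ≈ 80.3 kN·m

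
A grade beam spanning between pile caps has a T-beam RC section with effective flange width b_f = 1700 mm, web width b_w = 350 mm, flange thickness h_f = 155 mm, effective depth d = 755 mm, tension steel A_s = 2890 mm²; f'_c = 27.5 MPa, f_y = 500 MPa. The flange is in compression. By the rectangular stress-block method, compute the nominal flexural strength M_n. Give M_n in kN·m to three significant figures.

Tension: T = A_s f_y = 2890 × 500 = 1445000 N.
Try a within the flange: a = T/(0.85 f'_c b_f) = 1445000/(0.85 × 27.5 × 1700) = 36.36 mm.
Since a = 36.36 ≤ h_f = 155 mm, the stress block lies entirely in the flange; analyse as a rectangular beam of width b_f.
M_n = T(d − a/2) = 1445000 × (755 − 18.18) = 1064.70 × 10⁶ N·mm.
M_n = 1064.70 kN·m.

M_n ≈ 1060 kN·m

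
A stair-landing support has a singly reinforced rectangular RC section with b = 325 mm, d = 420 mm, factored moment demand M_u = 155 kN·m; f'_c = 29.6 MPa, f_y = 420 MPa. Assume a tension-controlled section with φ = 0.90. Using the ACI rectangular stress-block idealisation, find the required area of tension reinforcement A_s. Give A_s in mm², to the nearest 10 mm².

M_n = M_u/φ = 155/0.90 = 172.222 kN·m.
With M_n = 0.85 f'_c a b (d − a/2), solve the quadratic for a:
a = d − √(d² − 2M_n/(0.85 f'_c b)) = 420 − √(420² − 2 × 172.222×10⁶/(0.85 × 29.6 × 325)) = 53.56 mm.
A_s = 0.85 f'_c a b / f_y = 0.85 × 29.6 × 53.56 × 325 / 420 = 1042.8 mm².

A_s ≈ 1040 mm²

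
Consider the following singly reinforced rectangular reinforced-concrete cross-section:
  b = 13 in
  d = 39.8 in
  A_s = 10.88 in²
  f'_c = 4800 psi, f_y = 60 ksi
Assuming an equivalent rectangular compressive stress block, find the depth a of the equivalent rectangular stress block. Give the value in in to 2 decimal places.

a ≈ 12.31 in

T = A_s f_y = 10.88 × 60 = 652.8 kips.
a = T/(0.85 f'_c b) = 652.8/(0.85 × 4.8 × 13) = 12.31 in.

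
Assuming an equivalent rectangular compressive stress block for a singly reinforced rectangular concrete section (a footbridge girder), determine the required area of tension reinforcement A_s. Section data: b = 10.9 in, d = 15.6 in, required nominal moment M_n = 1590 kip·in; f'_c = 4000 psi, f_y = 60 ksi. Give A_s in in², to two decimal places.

A_s ≈ 1.88 in²

From M_n = 0.85 f'_c a b (d − a/2):
a = d − √(d² − 2M_n/(0.85 f'_c b)) = 15.6 − √(15.6² − 2 × 1590/(0.85 × 4 × 10.9)) = 3.048 in.
A_s = 0.85 f'_c a b / f_y = 0.85 × 4 × 3.048 × 10.9 / 60 = 1.883 in².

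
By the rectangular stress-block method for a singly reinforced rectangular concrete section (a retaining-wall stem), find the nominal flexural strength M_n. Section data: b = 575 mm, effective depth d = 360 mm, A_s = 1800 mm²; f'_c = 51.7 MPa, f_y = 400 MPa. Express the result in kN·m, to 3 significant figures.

M_n ≈ 249 kN·m

T = A_s f_y = 1800 × 400 = 720000 N = 720 kN.
From C = T: a = T/(0.85 f'_c b) = 720000/(0.85 × 51.7 × 575) = 28.49 mm.
M_n = T(d − a/2) = 720 kN × (360 − 14.245) mm = 248.94 kN·m.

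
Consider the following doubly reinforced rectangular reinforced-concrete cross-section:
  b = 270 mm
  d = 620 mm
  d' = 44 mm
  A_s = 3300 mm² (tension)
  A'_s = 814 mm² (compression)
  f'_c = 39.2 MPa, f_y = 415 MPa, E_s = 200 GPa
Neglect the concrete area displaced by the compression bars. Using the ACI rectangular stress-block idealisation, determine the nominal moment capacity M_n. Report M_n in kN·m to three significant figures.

M_n ≈ 775 kN·m

Assume both tension and compression steel yield.
Net tension couple steel: A_s − A'_s = 2486 mm².
a = (A_s − A'_s) f_y / (0.85 f'_c b) = 1031690/(0.85 × 39.2 × 270) = 114.68 mm.
c = a/β₁ = 114.68/0.77 = 148.94 mm; ε'_s = 0.003(c − d')/c = 0.0021 ≥ f_y/E_s = 0.0021, so compression steel does yield.
M_n = (A_s − A'_s) f_y (d − a/2) + A'_s f_y (d − d') = [1031690 × (620 − 57.34) + 337810 × (620 − 44)] × 10⁻⁶ = 580.49 + 194.58 = 775.07 kN·m.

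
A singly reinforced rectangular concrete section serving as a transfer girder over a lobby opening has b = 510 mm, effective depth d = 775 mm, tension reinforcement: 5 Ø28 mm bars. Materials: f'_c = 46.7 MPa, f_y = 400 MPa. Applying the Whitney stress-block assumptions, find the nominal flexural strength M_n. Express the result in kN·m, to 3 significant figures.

A_s = 5 × 616 = 3080 mm².
T = A_s f_y = 3080 × 400 = 1232000 N = 1232 kN.
From C = T: a = T/(0.85 f'_c b) = 1232000/(0.85 × 46.7 × 510) = 60.86 mm.
M_n = T(d − a/2) = 1232 kN × (775 − 30.43) mm = 917.31 kN·m.

M_n ≈ 917 kN·m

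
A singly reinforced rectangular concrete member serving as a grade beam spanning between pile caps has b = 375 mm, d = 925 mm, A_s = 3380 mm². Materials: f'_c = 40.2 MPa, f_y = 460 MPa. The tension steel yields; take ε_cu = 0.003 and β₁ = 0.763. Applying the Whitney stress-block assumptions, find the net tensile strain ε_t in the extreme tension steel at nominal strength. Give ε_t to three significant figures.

ε_t ≈ 0.0144

a = A_s f_y/(0.85 f'_c b) = 121.34 mm.
β₁ = 0.763, so c = a/β₁ = 121.34/0.763 = 159.03 mm.
From the linear strain diagram with ε_cu = 0.003: ε_t = 0.003 (d − c)/c = 0.003 × (925 − 159.03)/159.03 = 0.0144.
Since ε_t ≥ 0.005, the section is tension-controlled.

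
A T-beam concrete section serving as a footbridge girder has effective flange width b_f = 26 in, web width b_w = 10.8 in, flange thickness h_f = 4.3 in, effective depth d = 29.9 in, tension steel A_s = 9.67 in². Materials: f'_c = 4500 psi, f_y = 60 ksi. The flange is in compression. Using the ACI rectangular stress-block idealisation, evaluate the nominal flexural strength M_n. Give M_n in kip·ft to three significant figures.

Tension: T = A_s f_y = 9.67 × 60 = 580.2 kips.
Try a within the flange: a = T/(0.85 f'_c b_f) = 580.2/(0.85 × 4.5 × 26) = 5.834 in.
a = 5.834 > h_f = 4.3 in: the block extends into the web. Split into flange-overhang and web parts.
C_f = 0.85 f'_c (b_f − b_w) h_f = 0.85 × 4.5 × (26 − 10.8) × 4.3 = 250.0 kips.
Remaining web compression depth: a_w = (T − C_f)/(0.85 f'_c b_w) = (580.2 − 250.0)/(0.85 × 4.5 × 10.8) = 7.993 in.
M_n = C_f(d − h_f/2) + (T − C_f)(d − a_w/2) = 250.0 × (29.9 − 2.15) + 330.2 × (29.9 − 3.9965) = 6937.5 + 8553.3 = 15490.8 kip·in.
M_n = 15490.8/12 = 1290.90 kip·ft.

M_n ≈ 1290 kip·ft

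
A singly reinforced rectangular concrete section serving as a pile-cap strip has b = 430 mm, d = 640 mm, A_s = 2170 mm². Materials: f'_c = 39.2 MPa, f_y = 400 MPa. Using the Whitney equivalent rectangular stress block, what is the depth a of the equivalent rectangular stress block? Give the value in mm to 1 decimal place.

T = A_s f_y = 2170 × 400 = 868000 N = 868 kN.
Setting C = 0.85 f'_c a b equal to T: a = 868000/(0.85 × 39.2 × 430) = 60.6 mm.

a ≈ 60.6 mm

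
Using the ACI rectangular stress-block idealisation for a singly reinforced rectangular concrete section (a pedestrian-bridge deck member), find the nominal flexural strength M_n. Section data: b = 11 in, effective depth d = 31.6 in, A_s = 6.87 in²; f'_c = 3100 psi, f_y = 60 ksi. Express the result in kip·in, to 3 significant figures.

T = A_s f_y = 6.87 × 60 = 412.2 kips.
a = T/(0.85 f'_c b) = 412.2/(0.85 × 3.1 × 11) = 14.221 in.
M_n = T(d − a/2) = 412.2 × (31.6 − 7.1105) = 10094.6 kip·in.

M_n ≈ 10100 kip·in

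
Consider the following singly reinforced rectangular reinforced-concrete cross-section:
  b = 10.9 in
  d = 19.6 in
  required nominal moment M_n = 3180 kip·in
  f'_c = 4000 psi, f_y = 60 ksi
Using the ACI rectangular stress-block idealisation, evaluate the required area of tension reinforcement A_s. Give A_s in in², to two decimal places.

A_s ≈ 3.10 in²

From M_n = 0.85 f'_c a b (d − a/2):
a = d − √(d² − 2M_n/(0.85 f'_c b)) = 19.6 − √(19.6² − 2 × 3180/(0.85 × 4 × 10.9)) = 5.021 in.
A_s = 0.85 f'_c a b / f_y = 0.85 × 4 × 5.021 × 10.9 / 60 = 3.101 in².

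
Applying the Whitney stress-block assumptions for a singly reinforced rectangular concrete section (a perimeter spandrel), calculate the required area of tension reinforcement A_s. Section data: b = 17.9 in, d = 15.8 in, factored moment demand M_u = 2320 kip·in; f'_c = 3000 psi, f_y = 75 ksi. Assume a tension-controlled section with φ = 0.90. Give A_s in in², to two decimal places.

A_s ≈ 2.50 in²

M_n = M_u/φ = 2320/0.90 = 2577.78 kip·in.
From M_n = 0.85 f'_c a b (d − a/2):
a = d − √(d² − 2M_n/(0.85 f'_c b)) = 15.8 − √(15.8² − 2 × 2577.78/(0.85 × 3 × 17.9)) = 4.109 in.
A_s = 0.85 f'_c a b / f_y = 0.85 × 3 × 4.109 × 17.9 / 75 = 2.501 in².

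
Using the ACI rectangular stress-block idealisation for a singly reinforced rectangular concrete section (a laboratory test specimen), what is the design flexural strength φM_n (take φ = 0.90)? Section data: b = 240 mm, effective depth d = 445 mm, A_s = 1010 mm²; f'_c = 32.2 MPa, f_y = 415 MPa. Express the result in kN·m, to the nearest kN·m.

T = A_s f_y = 1010 × 415 = 419150 N = 419.15 kN.
From C = T: a = T/(0.85 f'_c b) = 419150/(0.85 × 32.2 × 240) = 63.81 mm.
M_n = T(d − a/2) = 419.15 kN × (445 − 31.905) mm = 173.15 kN·m.
φM_n = 0.90 × 173.15 = 155.84 kN·m.

φM_n ≈ 156 kN·m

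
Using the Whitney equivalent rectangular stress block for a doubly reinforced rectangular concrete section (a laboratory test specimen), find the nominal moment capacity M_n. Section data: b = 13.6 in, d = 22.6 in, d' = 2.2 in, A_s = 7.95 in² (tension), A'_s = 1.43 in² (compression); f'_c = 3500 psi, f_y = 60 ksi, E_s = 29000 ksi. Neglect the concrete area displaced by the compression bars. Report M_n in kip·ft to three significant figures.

Assume both steels yield.
a = (A_s − A'_s) f_y/(0.85 f'_c b) = (7.95 − 1.43) × 60/(0.85 × 3.5 × 13.6) = 9.669 in.
c = a/β₁ = 9.669/0.85 = 11.375 in; ε'_s = 0.003(c − d')/c = 0.0024 ≥ ε_y = 0.0021, so the compression steel yields.
M_n = (A_s − A'_s) f_y (d − a/2) + A'_s f_y (d − d') = 391.2 × (22.6 − 4.8345) + 85.8 × (22.6 − 2.2) = 6949.9 + 1750.3 = 8700.2 kip·in = 8700.2/12 = 725.02 kip·ft.

M_n ≈ 725 kip·ft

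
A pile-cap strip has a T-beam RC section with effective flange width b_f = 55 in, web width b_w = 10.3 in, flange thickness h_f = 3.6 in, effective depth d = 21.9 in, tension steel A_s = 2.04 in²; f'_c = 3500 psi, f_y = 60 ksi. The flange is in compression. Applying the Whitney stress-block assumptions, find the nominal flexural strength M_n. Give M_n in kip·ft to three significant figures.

Tension: T = A_s f_y = 2.04 × 60 = 122.4 kips.
Try a within the flange: a = T/(0.85 f'_c b_f) = 122.4/(0.85 × 3.5 × 55) = 0.748 in.
Since a = 0.748 ≤ h_f = 3.6 in, the stress block lies entirely in the flange; analyse as a rectangular beam of width b_f.
M_n = T(d − a/2) = 122.4 × (21.9 − 0.374) = 2634.8 kip·in.
M_n = 2634.8/12 = 219.57 kip·ft.

M_n ≈ 220 kip·ft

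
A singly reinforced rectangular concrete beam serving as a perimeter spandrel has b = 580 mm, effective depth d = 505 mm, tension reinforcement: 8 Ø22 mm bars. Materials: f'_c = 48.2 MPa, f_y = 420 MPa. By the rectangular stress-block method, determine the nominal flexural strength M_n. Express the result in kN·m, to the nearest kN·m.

A_s = 8 × 380 = 3040 mm².
T = A_s f_y = 3040 × 420 = 1276800 N = 1276.8 kN.
From C = T: a = T/(0.85 f'_c b) = 1276800/(0.85 × 48.2 × 580) = 53.73 mm.
M_n = T(d − a/2) = 1276.8 kN × (505 − 26.865) mm = 610.48 kN·m.

M_n ≈ 610 kN·m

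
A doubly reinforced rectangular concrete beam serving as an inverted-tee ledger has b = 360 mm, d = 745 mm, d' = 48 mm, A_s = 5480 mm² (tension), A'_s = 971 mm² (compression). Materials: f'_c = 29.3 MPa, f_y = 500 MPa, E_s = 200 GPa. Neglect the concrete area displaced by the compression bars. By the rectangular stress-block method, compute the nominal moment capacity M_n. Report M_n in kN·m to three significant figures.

Assume both tension and compression steel yield.
Net tension couple steel: A_s − A'_s = 4509 mm².
a = (A_s − A'_s) f_y / (0.85 f'_c b) = 2254500/(0.85 × 29.3 × 360) = 251.46 mm.
c = a/β₁ = 251.46/0.841 = 299.00 mm; ε'_s = 0.003(c − d')/c = 0.0025 ≥ f_y/E_s = 0.0025, so compression steel does yield.
M_n = (A_s − A'_s) f_y (d − a/2) + A'_s f_y (d − d') = [2254500 × (745 − 125.73) + 485500 × (745 − 48)] × 10⁻⁶ = 1396.14 + 338.39 = 1734.53 kN·m.

M_n ≈ 1730 kN·m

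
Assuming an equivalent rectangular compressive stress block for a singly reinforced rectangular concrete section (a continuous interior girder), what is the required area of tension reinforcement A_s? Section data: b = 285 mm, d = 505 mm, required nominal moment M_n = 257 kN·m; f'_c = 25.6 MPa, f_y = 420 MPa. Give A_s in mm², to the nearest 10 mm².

With M_n = 0.85 f'_c a b (d − a/2), solve the quadratic for a:
a = d − √(d² − 2M_n/(0.85 f'_c b)) = 505 − √(505² − 2 × 257×10⁶/(0.85 × 25.6 × 285)) = 90.10 mm.
A_s = 0.85 f'_c a b / f_y = 0.85 × 25.6 × 90.10 × 285 / 420 = 1330.4 mm².

A_s ≈ 1330 mm²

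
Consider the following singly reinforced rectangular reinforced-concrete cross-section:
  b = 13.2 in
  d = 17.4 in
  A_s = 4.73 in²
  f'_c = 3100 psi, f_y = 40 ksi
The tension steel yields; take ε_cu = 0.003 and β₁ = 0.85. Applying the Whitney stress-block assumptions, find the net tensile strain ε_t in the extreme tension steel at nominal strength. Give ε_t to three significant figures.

a = A_s f_y/(0.85 f'_c b) = 5.440 in.
β₁ = 0.85, so c = a/β₁ = 5.440/0.85 = 6.400 in.
From the linear strain diagram with ε_cu = 0.003: ε_t = 0.003 (d − c)/c = 0.003 × (17.4 − 6.400)/6.400 = 0.00516.
Since ε_t ≥ 0.005, the section is tension-controlled.

ε_t ≈ 0.00516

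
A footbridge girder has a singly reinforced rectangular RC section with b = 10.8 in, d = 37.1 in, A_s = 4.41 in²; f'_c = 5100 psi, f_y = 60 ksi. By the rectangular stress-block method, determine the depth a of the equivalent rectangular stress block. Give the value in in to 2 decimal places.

T = A_s f_y = 4.41 × 60 = 264.6 kips.
a = T/(0.85 f'_c b) = 264.6/(0.85 × 5.1 × 10.8) = 5.65 in.

a ≈ 5.65 in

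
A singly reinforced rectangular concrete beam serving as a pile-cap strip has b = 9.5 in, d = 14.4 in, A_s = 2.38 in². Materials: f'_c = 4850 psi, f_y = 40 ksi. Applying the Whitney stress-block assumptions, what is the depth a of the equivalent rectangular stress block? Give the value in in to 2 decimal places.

T = A_s f_y = 2.38 × 40 = 95.2 kips.
a = T/(0.85 f'_c b) = 95.2/(0.85 × 4.85 × 9.5) = 2.43 in.

a ≈ 2.43 in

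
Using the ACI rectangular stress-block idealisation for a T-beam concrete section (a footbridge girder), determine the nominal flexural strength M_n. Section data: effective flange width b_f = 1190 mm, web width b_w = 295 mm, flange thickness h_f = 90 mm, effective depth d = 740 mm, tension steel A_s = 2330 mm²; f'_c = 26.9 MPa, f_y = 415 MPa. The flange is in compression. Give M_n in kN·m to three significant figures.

Tension: T = A_s f_y = 2330 × 415 = 966950 N.
Try a within the flange: a = T/(0.85 f'_c b_f) = 966950/(0.85 × 26.9 × 1190) = 35.54 mm.
Since a = 35.54 ≤ h_f = 90 mm, the stress block lies entirely in the flange; analyse as a rectangular beam of width b_f.
M_n = T(d − a/2) = 966950 × (740 − 17.77) = 698.36 × 10⁶ N·mm.
M_n = 698.36 kN·m.

M_n ≈ 698 kN·m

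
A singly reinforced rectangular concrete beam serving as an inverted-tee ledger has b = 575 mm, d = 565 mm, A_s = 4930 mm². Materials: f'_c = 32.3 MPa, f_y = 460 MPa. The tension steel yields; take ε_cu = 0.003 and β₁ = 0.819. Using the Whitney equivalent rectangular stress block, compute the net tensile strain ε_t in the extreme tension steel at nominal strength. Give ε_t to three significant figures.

a = A_s f_y/(0.85 f'_c b) = 143.65 mm.
β₁ = 0.819, so c = a/β₁ = 143.65/0.819 = 175.40 mm.
From the linear strain diagram with ε_cu = 0.003: ε_t = 0.003 (d − c)/c = 0.003 × (565 − 175.40)/175.40 = 0.00666.
Since ε_t ≥ 0.005, the section is tension-controlled.

ε_t ≈ 0.00666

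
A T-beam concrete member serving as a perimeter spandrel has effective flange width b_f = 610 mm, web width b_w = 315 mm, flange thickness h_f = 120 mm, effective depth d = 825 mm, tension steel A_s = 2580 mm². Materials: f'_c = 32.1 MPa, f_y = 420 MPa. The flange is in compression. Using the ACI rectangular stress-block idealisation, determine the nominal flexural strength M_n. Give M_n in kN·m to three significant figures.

Tension: T = A_s f_y = 2580 × 420 = 1083600 N.
Try a within the flange: a = T/(0.85 f'_c b_f) = 1083600/(0.85 × 32.1 × 610) = 65.11 mm.
Since a = 65.11 ≤ h_f = 120 mm, the stress block lies entirely in the flange; analyse as a rectangular beam of width b_f.
M_n = T(d − a/2) = 1083600 × (825 − 32.555) = 858.69 × 10⁶ N·mm.
M_n = 858.69 kN·m.

M_n ≈ 859 kN·m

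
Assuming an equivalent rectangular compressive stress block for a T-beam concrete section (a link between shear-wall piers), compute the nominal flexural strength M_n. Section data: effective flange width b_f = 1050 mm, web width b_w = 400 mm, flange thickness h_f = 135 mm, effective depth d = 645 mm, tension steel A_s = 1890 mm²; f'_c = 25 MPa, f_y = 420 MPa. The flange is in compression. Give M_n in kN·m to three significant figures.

Tension: T = A_s f_y = 1890 × 420 = 793800 N.
Try a within the flange: a = T/(0.85 f'_c b_f) = 793800/(0.85 × 25 × 1050) = 35.58 mm.
Since a = 35.58 ≤ h_f = 135 mm, the stress block lies entirely in the flange; analyse as a rectangular beam of width b_f.
M_n = T(d − a/2) = 793800 × (645 − 17.79) = 497.88 × 10⁶ N·mm.
M_n = 497.88 kN·m.

M_n ≈ 498 kN·m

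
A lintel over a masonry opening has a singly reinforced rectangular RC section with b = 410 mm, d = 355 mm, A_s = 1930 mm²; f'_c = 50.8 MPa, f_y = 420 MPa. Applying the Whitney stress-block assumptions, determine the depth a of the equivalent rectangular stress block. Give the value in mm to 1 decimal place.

a ≈ 45.8 mm

T = A_s f_y = 1930 × 420 = 810600 N = 810.6 kN.
Setting C = 0.85 f'_c a b equal to T: a = 810600/(0.85 × 50.8 × 410) = 45.8 mm.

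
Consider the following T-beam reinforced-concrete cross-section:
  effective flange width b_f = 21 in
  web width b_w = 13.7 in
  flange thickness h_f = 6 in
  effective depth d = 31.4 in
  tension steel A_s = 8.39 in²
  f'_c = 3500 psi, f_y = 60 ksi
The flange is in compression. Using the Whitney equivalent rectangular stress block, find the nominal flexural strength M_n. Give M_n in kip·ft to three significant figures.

Tension: T = A_s f_y = 8.39 × 60 = 503.4 kips.
Try a within the flange: a = T/(0.85 f'_c b_f) = 503.4/(0.85 × 3.5 × 21) = 8.058 in.
a = 8.058 > h_f = 6 in: the block extends into the web. Split into flange-overhang and web parts.
C_f = 0.85 f'_c (b_f − b_w) h_f = 0.85 × 3.5 × (21 − 13.7) × 6 = 130.3 kips.
Remaining web compression depth: a_w = (T − C_f)/(0.85 f'_c b_w) = (503.4 − 130.3)/(0.85 × 3.5 × 13.7) = 9.154 in.
M_n = C_f(d − h_f/2) + (T − C_f)(d − a_w/2) = 130.3 × (31.4 − 3) + 373.1 × (31.4 − 4.577) = 3700.5 + 10007.7 = 13708.2 kip·in.
M_n = 13708.2/12 = 1142.35 kip·ft.

M_n ≈ 1140 kip·ft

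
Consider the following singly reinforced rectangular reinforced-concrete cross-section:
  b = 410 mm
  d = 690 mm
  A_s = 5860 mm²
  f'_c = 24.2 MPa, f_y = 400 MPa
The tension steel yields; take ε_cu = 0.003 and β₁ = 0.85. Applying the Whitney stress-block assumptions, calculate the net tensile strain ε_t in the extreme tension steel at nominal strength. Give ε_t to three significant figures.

ε_t ≈ 0.00333

a = A_s f_y/(0.85 f'_c b) = 277.93 mm.
β₁ = 0.85, so c = a/β₁ = 277.93/0.85 = 326.98 mm.
From the linear strain diagram with ε_cu = 0.003: ε_t = 0.003 (d − c)/c = 0.003 × (690 − 326.98)/326.98 = 0.00333.
ε_t < 0.004 — the section is over-reinforced for flexure under ACI limits.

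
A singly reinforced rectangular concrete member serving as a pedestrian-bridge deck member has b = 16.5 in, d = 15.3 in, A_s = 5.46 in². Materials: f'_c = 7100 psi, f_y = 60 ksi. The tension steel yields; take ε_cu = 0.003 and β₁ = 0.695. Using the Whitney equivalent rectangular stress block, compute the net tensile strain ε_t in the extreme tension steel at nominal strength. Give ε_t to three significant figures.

a = A_s f_y/(0.85 f'_c b) = 3.290 in.
β₁ = 0.695, so c = a/β₁ = 3.290/0.695 = 4.734 in.
From the linear strain diagram with ε_cu = 0.003: ε_t = 0.003 (d − c)/c = 0.003 × (15.3 − 4.734)/4.734 = 0.00670.
Since ε_t ≥ 0.005, the section is tension-controlled.

ε_t ≈ 0.00670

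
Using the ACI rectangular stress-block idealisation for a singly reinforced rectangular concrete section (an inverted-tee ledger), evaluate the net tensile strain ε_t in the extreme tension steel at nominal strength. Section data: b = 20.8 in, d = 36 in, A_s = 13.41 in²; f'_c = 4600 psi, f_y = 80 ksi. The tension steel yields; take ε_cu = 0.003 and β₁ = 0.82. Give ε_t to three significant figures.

a = A_s f_y/(0.85 f'_c b) = 13.191 in.
β₁ = 0.82, so c = a/β₁ = 13.191/0.82 = 16.087 in.
From the linear strain diagram with ε_cu = 0.003: ε_t = 0.003 (d − c)/c = 0.003 × (36 − 16.087)/16.087 = 0.00371.
ε_t < 0.004 — the section is over-reinforced for flexure under ACI limits.

ε_t ≈ 0.00371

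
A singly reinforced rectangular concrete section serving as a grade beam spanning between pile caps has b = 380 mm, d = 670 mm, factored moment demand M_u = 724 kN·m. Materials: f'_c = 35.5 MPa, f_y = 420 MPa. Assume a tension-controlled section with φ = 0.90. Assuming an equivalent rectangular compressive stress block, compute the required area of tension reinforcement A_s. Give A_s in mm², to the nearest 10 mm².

M_n = M_u/φ = 724/0.90 = 804.444 kN·m.
With M_n = 0.85 f'_c a b (d − a/2), solve the quadratic for a:
a = d − √(d² − 2M_n/(0.85 f'_c b)) = 670 − √(670² − 2 × 804.444×10⁶/(0.85 × 35.5 × 380)) = 114.49 mm.
A_s = 0.85 f'_c a b / f_y = 0.85 × 35.5 × 114.49 × 380 / 420 = 3125.7 mm².

A_s ≈ 3130 mm²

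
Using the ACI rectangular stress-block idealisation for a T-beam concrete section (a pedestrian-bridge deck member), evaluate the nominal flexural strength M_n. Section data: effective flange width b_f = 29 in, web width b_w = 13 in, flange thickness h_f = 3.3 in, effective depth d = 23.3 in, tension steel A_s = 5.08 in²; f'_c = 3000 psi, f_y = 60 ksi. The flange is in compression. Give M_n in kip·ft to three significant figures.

M_n ≈ 537 kip·ft

Tension: T = A_s f_y = 5.08 × 60 = 304.8 kips.
Try a within the flange: a = T/(0.85 f'_c b_f) = 304.8/(0.85 × 3 × 29) = 4.122 in.
a = 4.122 > h_f = 3.3 in: the block extends into the web. Split into flange-overhang and web parts.
C_f = 0.85 f'_c (b_f − b_w) h_f = 0.85 × 3 × (29 − 13) × 3.3 = 134.6 kips.
Remaining web compression depth: a_w = (T − C_f)/(0.85 f'_c b_w) = (304.8 − 134.6)/(0.85 × 3 × 13) = 5.134 in.
M_n = C_f(d − h_f/2) + (T − C_f)(d − a_w/2) = 134.6 × (23.3 − 1.65) + 170.2 × (23.3 − 2.567) = 2914.1 + 3528.8 = 6442.9 kip·in.
M_n = 6442.9/12 = 536.91 kip·ft.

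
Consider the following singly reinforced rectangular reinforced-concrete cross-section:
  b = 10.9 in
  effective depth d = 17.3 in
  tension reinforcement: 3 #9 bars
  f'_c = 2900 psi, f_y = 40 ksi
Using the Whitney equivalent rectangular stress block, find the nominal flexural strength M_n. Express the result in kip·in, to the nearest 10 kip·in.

A_s = 3 × 1 = 3 in².
T = A_s f_y = 3 × 40 = 120 kips.
a = T/(0.85 f'_c b) = 120/(0.85 × 2.9 × 10.9) = 4.466 in.
M_n = T(d − a/2) = 120 × (17.3 − 2.233) = 1808.0 kip·in.

M_n ≈ 1810 kip·in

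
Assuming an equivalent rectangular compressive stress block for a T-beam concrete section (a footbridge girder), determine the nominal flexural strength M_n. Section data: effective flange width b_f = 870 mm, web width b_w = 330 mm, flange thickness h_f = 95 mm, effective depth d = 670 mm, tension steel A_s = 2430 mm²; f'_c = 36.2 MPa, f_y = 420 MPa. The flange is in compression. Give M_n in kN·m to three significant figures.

Tension: T = A_s f_y = 2430 × 420 = 1020600 N.
Try a within the flange: a = T/(0.85 f'_c b_f) = 1020600/(0.85 × 36.2 × 870) = 38.12 mm.
Since a = 38.12 ≤ h_f = 95 mm, the stress block lies entirely in the flange; analyse as a rectangular beam of width b_f.
M_n = T(d − a/2) = 1020600 × (670 − 19.06) = 664.35 × 10⁶ N·mm.
M_n = 664.35 kN·m.

M_n ≈ 664 kN·m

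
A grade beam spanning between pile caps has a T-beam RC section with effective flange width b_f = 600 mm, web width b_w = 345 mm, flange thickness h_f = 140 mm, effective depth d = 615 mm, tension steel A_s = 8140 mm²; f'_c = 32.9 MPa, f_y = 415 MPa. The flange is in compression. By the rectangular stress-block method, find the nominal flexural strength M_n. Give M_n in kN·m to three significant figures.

M_n ≈ 1710 kN·m

Tension: T = A_s f_y = 8140 × 415 = 3378100 N.
Try a within the flange: a = T/(0.85 f'_c b_f) = 3378100/(0.85 × 32.9 × 600) = 201.33 mm.
a = 201.33 > h_f = 140 mm: the block extends into the web. Split into flange-overhang and web parts.
C_f = 0.85 f'_c (b_f − b_w) h_f = 0.85 × 32.9 × (600 − 345) × 140 = 998351 N.
Remaining web compression depth: a_w = (T − C_f)/(0.85 f'_c b_w) = (3378100 − 998351)/(0.85 × 32.9 × 345) = 246.66 mm.
M_n = C_f(d − h_f/2) + (T − C_f)(d − a_w/2) = 998351 × (615 − 70) + 2379749 × (615 − 123.33) = 544.10 + 1170.05 = 1714.15 × 10⁶ N·mm.
M_n = 1714.15 kN·m.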